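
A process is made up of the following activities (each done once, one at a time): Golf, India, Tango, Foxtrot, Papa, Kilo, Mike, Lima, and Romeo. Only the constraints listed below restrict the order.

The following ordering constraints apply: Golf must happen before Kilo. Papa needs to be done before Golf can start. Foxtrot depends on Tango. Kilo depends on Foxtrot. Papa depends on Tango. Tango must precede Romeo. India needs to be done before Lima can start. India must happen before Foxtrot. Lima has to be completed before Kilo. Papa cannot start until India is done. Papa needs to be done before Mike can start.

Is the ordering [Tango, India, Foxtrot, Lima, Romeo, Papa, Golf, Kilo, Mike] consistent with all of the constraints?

Every stated constraint is respected: Tango sits at position 1, ahead of Papa at position 6, and each of the other listed pairs likewise has the predecessor earlier in the sequence.

Yes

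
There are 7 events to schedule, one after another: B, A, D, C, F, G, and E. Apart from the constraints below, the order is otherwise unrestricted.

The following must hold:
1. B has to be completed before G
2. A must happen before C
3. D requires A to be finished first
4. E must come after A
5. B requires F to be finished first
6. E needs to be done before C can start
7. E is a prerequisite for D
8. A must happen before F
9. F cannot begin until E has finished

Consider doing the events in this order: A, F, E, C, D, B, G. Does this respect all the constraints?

No

Here E comes after F.
But one of the constraints requires E before F, so this ordering violates it.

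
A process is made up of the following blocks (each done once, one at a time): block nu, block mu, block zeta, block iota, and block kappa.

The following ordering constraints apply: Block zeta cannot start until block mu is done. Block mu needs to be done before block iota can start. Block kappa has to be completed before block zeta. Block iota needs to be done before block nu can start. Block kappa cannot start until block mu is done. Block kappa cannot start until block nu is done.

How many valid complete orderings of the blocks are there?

1

Block mu is the only block with nothing required before it, so every ordering starts there.
Continuing from there, at each step only one block has all its prerequisites placed, so the ordering is fully determined — there is exactly 1.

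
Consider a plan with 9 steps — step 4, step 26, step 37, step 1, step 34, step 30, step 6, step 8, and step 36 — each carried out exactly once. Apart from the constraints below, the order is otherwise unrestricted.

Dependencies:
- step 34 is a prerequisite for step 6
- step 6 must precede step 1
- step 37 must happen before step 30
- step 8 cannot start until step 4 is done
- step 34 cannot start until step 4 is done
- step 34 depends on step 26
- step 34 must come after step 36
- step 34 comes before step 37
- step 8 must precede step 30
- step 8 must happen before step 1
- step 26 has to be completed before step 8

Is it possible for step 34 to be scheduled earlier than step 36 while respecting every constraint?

No

Following step 36 → step 34, step 36 must precede step 34 in every valid ordering.
Hence step 34 can never be scheduled before step 36.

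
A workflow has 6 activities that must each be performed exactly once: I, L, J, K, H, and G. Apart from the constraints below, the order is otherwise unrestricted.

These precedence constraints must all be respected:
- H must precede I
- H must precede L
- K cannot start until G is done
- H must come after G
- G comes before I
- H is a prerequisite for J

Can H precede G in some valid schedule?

No

There is a dependency chain G → H, so H always comes after G.
So no valid ordering can have H before G.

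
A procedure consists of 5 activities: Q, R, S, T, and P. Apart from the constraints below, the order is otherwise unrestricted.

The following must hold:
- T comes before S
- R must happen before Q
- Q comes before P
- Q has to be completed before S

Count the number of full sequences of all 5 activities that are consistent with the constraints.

2 activities have no prerequisites (R, T), so any of them could come first.
Systematically extending each partial ordering one activity at a time and counting, there are 7 complete orderings.

7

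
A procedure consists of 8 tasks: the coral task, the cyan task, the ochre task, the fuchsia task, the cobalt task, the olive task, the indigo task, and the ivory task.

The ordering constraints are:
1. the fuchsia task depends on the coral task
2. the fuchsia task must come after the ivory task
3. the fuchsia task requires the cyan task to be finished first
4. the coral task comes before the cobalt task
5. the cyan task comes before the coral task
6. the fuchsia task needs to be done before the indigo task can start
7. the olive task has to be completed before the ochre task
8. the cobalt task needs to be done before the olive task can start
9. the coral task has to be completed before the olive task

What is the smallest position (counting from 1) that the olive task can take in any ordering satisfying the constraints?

4

Working backwards through the constraints from the olive task, its full set of required predecessors is the coral task, the cyan task, the cobalt task — 3 of them.
So at minimum 3 tasks come before the olive task, putting the olive task no earlier than position 4. That position is achievable by scheduling exactly those predecessors first.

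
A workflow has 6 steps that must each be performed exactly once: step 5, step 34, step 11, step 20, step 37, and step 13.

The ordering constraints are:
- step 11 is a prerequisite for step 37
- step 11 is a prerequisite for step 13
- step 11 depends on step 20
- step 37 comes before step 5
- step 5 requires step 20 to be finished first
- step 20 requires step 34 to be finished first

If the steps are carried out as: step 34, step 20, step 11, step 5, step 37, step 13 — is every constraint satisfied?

In the proposed order, step 5 appears before step 37.
Since step 37 is required before step 5, the ordering is invalid.

No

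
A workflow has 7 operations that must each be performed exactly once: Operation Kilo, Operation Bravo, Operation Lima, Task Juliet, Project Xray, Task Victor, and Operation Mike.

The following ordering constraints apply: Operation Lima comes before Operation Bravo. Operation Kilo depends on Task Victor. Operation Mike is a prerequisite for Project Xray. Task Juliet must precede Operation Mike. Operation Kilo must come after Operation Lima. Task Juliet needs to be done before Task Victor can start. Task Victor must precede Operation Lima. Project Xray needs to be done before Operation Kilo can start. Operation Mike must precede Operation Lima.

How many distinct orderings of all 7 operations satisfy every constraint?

Only Task Juliet has no prerequisites, so it must go first.
Systematically extending each partial ordering one operation at a time and counting, there are 12 complete orderings.

12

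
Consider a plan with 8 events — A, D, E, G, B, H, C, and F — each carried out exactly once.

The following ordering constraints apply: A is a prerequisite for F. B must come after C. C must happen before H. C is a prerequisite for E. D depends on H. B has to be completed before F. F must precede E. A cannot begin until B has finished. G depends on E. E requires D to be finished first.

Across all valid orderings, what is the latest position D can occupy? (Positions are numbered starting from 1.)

6

Following every chain forward from D, the events that must come later are E, G — 2 of them.
So at least 2 events follow D, putting D no later than position 6. That position is achievable by scheduling everything else first.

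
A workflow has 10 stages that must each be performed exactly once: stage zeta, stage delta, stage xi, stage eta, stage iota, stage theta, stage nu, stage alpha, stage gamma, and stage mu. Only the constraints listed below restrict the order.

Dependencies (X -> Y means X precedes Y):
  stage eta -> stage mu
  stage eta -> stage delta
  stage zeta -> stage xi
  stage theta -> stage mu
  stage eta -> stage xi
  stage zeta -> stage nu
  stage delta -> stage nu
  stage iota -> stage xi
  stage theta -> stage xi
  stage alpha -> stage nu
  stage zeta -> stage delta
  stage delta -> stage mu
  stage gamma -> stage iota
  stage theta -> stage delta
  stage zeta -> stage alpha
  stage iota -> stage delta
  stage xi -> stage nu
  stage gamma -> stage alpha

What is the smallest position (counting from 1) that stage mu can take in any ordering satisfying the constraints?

Working backwards through the constraints from stage mu, its full set of required predecessors is stage zeta, stage delta, stage eta, stage iota, stage theta, stage gamma — 6 of them.
With 6 mandatory predecessors, the earliest stage mu can sit is position 6+1 = 7, and placing just those 6 first achieves it.

7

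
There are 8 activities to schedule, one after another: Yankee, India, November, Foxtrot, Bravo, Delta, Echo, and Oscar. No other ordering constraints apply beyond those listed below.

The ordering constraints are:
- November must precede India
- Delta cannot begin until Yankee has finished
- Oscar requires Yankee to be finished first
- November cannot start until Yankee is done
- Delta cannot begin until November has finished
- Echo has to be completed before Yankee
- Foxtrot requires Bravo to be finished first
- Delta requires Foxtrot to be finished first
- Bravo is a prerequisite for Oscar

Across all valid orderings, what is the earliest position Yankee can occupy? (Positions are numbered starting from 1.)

2

Working backwards through the constraints from Yankee, its only required predecessor is Echo.
With 1 mandatory predecessor, the earliest Yankee can sit is position 1+1 = 2, and placing just that one first achieves it.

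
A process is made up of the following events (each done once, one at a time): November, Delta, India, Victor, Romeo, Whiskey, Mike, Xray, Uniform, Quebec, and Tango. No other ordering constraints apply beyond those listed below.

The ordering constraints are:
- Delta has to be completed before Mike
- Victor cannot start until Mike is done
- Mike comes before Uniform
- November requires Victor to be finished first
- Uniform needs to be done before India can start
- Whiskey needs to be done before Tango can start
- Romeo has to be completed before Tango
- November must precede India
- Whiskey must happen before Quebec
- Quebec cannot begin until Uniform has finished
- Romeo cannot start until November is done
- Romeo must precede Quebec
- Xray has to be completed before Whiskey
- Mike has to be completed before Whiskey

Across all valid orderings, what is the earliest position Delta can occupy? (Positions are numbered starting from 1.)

1

Nothing is required before Delta; it can be the very first event.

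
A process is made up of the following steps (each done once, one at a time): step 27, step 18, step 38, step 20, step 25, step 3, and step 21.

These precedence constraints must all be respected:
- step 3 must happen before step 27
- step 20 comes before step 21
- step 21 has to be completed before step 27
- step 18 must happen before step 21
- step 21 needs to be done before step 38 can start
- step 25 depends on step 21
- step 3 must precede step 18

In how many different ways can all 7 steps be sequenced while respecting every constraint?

The steps with no prerequisites are step 20, step 3; any of them can be placed first.
Enumerating by repeatedly choosing an available step (one whose prerequisites are all placed) gives 18 distinct complete orderings.

18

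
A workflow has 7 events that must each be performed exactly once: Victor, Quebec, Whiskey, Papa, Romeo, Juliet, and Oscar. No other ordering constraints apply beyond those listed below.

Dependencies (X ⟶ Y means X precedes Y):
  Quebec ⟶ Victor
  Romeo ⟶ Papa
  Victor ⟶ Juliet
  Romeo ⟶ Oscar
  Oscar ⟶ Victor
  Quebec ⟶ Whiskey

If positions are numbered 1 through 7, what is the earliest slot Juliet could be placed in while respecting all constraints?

The events that are forced before Juliet, directly or transitively, are Victor, Quebec, Romeo, Oscar. That's 4 events.
So at minimum 4 events come before Juliet, putting Juliet no earlier than position 5. That position is achievable by scheduling exactly those predecessors first.

5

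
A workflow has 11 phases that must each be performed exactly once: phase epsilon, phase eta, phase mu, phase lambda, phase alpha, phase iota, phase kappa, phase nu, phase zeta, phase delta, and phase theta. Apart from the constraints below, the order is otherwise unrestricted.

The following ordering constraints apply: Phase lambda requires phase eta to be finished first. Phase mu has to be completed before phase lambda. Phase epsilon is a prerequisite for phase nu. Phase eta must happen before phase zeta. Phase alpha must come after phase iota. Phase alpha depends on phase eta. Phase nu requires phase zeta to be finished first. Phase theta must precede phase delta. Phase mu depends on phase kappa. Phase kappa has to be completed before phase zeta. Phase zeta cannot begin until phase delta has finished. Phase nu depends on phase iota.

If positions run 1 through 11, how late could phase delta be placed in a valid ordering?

The phases that are forced after phase delta, directly or by a chain of constraints, are phase nu, phase zeta. That's 2 phases.
So at least 2 phases follow phase delta, putting phase delta no later than position 9. That position is achievable by scheduling everything else first.

9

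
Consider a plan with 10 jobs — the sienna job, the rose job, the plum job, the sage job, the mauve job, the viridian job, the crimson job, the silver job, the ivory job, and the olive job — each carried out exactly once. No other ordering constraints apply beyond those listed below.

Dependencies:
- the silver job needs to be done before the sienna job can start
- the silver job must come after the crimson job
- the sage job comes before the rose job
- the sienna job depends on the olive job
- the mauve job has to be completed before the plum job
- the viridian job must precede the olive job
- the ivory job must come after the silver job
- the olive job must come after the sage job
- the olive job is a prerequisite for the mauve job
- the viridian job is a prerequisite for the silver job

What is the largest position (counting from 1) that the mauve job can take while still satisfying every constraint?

The only job forced after the mauve job (directly or by a chain) is the plum job.
So at least 1 job follows the mauve job, putting the mauve job no later than position 9. That position is achievable by scheduling everything else first.

9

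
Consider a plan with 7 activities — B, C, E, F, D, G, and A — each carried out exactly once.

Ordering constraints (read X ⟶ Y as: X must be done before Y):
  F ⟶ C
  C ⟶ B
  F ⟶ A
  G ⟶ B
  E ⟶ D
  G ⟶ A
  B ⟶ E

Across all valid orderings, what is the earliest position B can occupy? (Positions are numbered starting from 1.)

4

Working backwards through the constraints from B, its full set of required predecessors is C, F, G — 3 of them.
With 3 mandatory predecessors, the earliest B can sit is position 3+1 = 4, and placing just those 3 first achieves it.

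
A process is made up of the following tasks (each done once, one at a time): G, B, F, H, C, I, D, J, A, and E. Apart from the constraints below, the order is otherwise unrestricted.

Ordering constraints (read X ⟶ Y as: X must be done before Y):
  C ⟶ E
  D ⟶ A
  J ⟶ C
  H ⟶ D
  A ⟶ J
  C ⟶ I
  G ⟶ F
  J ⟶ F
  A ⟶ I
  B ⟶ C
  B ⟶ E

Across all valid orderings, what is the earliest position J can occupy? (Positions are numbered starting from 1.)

4

Working backwards through the constraints from J, its full set of required predecessors is H, D, A — 3 of them.
So at minimum 3 tasks come before J, putting J no earlier than position 4. That position is achievable by scheduling exactly those predecessors first.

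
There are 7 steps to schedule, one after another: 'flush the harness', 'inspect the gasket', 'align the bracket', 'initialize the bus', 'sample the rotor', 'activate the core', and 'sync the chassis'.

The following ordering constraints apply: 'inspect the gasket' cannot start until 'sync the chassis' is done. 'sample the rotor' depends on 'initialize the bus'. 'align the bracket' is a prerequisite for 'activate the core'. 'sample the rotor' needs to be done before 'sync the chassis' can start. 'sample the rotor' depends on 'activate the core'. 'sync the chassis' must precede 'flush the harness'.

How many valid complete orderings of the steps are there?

6

2 steps have no prerequisites ('align the bracket', 'initialize the bus'), so any of them could come first.
Systematically extending each partial ordering one step at a time and counting, there are 6 complete orderings.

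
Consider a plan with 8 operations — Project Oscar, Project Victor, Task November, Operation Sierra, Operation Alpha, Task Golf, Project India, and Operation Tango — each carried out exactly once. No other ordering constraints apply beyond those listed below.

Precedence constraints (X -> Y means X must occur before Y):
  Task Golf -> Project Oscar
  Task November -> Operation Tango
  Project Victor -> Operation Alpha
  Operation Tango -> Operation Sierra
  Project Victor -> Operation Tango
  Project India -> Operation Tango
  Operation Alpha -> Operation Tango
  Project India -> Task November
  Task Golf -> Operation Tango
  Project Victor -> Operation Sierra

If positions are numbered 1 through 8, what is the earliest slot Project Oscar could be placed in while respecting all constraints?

Working backwards through the constraints from Project Oscar, its only required predecessor is Task Golf.
With 1 mandatory predecessor, the earliest Project Oscar can sit is position 1+1 = 2, and placing just that one first achieves it.

2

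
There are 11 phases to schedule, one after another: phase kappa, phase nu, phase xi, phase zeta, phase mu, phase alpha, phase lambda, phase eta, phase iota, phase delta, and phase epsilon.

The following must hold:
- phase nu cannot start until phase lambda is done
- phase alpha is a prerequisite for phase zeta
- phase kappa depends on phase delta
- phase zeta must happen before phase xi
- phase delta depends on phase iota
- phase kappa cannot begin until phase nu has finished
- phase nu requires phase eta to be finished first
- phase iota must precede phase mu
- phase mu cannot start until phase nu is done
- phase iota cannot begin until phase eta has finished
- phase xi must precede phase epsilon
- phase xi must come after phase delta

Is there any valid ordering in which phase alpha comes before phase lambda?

No chain of constraints runs from phase lambda to phase alpha, so phase lambda is not required to come first.
That means at least one valid schedule has phase alpha before phase lambda.

Yes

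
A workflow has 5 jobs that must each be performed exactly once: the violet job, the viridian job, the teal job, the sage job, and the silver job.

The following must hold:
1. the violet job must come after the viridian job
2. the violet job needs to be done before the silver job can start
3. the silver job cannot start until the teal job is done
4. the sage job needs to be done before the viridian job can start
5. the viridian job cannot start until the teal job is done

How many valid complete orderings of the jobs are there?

2

The jobs with no prerequisites are the teal job, the sage job; any of them can be placed first.
Enumerating by repeatedly choosing an available job (one whose prerequisites are all placed) gives 2 distinct complete orderings.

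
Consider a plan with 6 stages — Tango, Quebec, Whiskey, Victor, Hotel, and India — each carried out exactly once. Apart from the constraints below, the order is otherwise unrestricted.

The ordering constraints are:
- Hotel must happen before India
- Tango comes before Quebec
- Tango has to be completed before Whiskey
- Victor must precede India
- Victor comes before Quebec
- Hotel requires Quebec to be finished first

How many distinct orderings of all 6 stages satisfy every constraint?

9

The stages with no prerequisites are Tango, Victor; any of them can be placed first.
Enumerating by repeatedly choosing an available stage (one whose prerequisites are all placed) gives 9 distinct complete orderings.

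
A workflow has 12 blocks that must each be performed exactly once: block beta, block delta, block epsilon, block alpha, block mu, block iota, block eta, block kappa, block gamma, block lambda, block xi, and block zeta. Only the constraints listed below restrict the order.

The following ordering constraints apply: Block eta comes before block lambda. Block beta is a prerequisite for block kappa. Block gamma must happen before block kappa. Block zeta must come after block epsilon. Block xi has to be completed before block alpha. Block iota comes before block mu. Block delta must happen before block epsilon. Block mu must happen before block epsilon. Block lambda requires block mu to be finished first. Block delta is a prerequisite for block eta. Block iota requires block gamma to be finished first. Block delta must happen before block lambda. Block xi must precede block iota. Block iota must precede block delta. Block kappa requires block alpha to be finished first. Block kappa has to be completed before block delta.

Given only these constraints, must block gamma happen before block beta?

No

Nothing in the constraints links block gamma and block beta; they are unordered relative to each other.
A valid ordering placing block beta before block gamma exists, so the answer is no.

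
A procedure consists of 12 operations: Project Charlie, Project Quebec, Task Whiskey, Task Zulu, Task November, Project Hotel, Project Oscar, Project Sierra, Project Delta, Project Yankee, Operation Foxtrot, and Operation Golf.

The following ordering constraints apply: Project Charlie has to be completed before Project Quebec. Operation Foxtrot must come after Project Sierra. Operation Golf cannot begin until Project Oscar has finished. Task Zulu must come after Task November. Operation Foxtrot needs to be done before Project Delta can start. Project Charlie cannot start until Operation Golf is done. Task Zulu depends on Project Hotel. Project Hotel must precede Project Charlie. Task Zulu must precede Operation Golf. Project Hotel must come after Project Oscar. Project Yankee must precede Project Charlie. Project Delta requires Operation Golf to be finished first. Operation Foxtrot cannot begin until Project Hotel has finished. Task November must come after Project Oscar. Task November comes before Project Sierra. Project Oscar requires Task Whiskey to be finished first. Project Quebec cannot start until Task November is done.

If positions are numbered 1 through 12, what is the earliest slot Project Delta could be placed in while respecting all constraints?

9

Working backwards through the constraints from Project Delta, its full set of required predecessors is Task Whiskey, Task Zulu, Task November, Project Hotel, Project Oscar, Project Sierra, Operation Foxtrot, Operation Golf — 8 of them.
With 8 mandatory predecessors, the earliest Project Delta can sit is position 8+1 = 9, and placing just those 8 first achieves it.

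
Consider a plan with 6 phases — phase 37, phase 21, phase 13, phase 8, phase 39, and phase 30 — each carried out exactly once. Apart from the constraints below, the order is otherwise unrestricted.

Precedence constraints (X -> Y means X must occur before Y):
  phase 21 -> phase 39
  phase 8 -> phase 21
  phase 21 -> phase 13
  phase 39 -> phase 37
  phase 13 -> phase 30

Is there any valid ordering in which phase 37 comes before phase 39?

The constraints give a chain phase 39 → phase 37, which forces phase 39 before phase 37.
Hence phase 37 can never be scheduled before phase 39.

No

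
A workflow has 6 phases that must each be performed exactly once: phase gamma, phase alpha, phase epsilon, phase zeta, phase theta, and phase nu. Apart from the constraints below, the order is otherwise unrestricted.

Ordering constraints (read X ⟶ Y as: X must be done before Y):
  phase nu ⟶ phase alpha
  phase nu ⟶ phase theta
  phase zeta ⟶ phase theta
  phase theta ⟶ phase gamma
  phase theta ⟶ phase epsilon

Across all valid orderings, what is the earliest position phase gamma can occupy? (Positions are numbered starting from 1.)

4

The phases that are forced before phase gamma, directly or transitively, are phase zeta, phase theta, phase nu. That's 3 phases.
With 3 mandatory predecessors, the earliest phase gamma can sit is position 3+1 = 4, and placing just those 3 first achieves it.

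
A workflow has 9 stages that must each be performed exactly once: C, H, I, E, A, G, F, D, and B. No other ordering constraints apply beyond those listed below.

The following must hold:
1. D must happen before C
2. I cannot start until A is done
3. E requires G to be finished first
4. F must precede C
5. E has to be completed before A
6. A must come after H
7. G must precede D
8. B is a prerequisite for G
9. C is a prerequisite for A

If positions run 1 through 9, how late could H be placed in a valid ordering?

Every stage that must follow H has to come after it. Tracing all chains starting from H, those stages are: I, A — 2 in total.
With 2 mandatory successors out of 9 stages total, the latest slot for H is 9−2 = 7, and it's reachable by doing all non-successors before H.

7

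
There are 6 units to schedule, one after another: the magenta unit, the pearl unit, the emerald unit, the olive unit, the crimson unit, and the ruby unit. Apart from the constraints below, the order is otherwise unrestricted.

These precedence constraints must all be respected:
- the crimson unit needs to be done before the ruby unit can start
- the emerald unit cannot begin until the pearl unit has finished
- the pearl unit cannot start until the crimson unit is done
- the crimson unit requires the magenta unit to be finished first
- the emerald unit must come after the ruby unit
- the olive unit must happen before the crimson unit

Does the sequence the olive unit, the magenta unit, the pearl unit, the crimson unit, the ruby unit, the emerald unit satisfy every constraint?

No

In the proposed order, the pearl unit appears before the crimson unit.
Since the crimson unit is required before the pearl unit, the ordering is invalid.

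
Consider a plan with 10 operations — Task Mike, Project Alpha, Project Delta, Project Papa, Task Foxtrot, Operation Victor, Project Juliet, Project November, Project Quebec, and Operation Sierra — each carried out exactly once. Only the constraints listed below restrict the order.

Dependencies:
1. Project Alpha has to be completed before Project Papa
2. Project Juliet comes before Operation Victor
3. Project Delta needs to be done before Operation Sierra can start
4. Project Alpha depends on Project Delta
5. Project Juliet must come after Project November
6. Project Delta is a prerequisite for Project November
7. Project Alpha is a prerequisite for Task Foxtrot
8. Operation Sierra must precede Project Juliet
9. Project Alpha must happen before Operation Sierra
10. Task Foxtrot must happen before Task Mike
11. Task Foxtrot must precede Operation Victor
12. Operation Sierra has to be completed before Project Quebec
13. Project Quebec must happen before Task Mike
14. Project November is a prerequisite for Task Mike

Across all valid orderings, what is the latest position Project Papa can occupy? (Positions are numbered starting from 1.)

10

Nothing depends on Project Papa, so it can be the final operation, position 10.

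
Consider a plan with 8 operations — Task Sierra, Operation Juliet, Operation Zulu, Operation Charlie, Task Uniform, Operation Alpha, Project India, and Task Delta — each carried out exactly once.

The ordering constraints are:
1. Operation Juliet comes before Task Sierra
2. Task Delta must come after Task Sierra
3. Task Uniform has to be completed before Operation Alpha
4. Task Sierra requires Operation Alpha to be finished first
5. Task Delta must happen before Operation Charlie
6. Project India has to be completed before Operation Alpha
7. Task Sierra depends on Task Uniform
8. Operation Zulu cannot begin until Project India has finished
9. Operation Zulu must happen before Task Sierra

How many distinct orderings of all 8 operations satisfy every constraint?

3 operations have no prerequisites (Operation Juliet, Task Uniform, Project India), so any of them could come first.
Counting all ways to extend the partial order to a total order gives 25.

25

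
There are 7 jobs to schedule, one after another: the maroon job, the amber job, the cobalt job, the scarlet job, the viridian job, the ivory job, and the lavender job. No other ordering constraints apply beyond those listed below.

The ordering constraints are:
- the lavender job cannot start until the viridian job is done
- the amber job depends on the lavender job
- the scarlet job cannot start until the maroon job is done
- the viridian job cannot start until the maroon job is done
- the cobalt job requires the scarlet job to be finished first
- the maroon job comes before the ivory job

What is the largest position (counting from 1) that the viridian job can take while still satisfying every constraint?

Following every chain forward from the viridian job, the jobs that must come later are the amber job, the lavender job — 2 of them.
With 2 mandatory successors out of 7 jobs total, the latest slot for the viridian job is 7−2 = 5, and it's reachable by doing all non-successors before the viridian job.

5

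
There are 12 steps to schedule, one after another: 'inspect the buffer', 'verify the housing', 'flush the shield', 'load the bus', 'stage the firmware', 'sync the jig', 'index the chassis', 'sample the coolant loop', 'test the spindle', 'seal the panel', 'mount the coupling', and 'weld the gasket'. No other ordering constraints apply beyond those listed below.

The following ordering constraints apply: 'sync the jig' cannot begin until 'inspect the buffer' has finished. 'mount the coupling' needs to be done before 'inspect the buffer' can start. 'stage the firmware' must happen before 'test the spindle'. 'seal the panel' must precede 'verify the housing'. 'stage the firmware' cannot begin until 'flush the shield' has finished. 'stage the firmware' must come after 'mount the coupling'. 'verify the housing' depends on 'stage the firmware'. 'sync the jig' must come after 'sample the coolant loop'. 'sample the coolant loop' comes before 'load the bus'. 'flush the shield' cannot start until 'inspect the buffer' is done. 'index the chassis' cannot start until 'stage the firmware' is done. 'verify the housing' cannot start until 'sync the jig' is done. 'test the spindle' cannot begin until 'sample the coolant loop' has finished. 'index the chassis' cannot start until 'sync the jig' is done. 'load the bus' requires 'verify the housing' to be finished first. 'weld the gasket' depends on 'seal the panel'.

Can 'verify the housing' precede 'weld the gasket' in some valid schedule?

Yes

Nothing in the constraints forces 'weld the gasket' before 'verify the housing' — there is no chain from 'weld the gasket' to 'verify the housing'.
So a valid ordering placing 'verify the housing' earlier than 'weld the gasket' exists.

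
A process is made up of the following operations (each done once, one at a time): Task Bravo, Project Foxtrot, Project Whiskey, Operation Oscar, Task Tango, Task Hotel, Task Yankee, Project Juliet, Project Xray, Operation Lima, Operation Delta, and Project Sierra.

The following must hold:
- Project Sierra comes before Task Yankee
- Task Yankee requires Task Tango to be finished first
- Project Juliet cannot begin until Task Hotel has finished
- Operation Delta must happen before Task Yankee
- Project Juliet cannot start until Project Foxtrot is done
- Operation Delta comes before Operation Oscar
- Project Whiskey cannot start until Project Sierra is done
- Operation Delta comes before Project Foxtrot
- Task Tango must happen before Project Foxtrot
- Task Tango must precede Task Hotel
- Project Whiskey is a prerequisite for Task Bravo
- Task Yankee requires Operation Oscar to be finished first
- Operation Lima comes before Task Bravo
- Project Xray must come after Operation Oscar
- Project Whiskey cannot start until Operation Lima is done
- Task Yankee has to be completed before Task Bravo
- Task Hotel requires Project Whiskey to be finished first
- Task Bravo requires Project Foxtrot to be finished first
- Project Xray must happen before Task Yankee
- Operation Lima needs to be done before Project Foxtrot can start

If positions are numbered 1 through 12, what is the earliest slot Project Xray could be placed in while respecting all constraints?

Every operation that must precede Project Xray has to come before it. Tracing all chains that end at Project Xray, those operations are: Operation Oscar, Operation Delta — 2 in total.
So at minimum 2 operations come before Project Xray, putting Project Xray no earlier than position 3. That position is achievable by scheduling exactly those predecessors first.

3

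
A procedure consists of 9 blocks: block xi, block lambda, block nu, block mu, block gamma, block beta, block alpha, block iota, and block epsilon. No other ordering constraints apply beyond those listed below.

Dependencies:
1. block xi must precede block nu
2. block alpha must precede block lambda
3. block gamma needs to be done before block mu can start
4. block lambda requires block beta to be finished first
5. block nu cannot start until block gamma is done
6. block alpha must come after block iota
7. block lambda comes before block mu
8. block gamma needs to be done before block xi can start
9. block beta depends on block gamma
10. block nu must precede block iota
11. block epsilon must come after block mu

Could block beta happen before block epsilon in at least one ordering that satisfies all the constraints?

Yes

Block beta is actually forced before block epsilon by the constraints, so certainly some valid ordering has block beta first.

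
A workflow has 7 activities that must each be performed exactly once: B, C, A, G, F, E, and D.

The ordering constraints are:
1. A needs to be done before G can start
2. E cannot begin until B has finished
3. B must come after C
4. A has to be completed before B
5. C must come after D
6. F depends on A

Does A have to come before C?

No chain of constraints connects A to C in either direction.
So A can come before C or after — it is not forced.

No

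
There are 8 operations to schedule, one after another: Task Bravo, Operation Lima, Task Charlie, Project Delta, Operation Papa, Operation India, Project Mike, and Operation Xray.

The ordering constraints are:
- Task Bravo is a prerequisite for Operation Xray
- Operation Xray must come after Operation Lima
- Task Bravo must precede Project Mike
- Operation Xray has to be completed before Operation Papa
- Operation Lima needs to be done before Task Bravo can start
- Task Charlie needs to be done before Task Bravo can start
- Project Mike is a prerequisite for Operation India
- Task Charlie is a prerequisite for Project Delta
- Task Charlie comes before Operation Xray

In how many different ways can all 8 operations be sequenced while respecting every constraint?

78

2 operations have no prerequisites (Operation Lima, Task Charlie), so any of them could come first.
Enumerating by repeatedly choosing an available operation (one whose prerequisites are all placed) gives 78 distinct complete orderings.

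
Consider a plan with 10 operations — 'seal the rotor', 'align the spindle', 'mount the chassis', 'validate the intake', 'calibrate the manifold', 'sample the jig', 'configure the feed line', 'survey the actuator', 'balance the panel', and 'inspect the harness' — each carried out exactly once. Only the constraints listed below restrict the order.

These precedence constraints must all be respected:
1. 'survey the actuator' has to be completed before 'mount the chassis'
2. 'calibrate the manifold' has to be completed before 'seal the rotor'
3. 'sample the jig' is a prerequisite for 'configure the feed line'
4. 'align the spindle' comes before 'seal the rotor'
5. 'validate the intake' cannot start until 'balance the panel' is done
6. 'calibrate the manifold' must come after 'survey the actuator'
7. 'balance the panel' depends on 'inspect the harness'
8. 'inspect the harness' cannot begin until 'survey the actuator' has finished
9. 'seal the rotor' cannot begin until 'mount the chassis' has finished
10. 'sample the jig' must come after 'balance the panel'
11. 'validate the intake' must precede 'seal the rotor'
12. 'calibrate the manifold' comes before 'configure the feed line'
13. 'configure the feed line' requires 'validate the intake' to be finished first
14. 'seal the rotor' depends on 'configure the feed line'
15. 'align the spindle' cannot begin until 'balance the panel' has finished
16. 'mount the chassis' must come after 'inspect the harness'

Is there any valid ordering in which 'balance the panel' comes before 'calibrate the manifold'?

Nothing in the constraints forces 'calibrate the manifold' before 'balance the panel' — there is no chain from 'calibrate the manifold' to 'balance the panel'.
So a valid ordering placing 'balance the panel' earlier than 'calibrate the manifold' exists.

Yes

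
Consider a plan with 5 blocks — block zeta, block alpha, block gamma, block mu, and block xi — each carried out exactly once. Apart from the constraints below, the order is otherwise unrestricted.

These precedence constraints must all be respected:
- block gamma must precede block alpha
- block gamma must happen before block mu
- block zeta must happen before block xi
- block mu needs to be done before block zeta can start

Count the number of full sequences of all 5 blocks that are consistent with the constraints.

Only block gamma has no prerequisites, so it must go first.
Systematically extending each partial ordering one block at a time and counting, there are 4 complete orderings.

4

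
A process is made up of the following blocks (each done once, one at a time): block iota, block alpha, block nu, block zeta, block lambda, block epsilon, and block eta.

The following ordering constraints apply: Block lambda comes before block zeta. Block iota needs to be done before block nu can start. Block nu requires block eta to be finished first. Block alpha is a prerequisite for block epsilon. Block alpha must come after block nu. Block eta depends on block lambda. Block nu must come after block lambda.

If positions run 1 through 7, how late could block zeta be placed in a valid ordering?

No constraint forces any block after block zeta, so it can be placed last, in position 7.

7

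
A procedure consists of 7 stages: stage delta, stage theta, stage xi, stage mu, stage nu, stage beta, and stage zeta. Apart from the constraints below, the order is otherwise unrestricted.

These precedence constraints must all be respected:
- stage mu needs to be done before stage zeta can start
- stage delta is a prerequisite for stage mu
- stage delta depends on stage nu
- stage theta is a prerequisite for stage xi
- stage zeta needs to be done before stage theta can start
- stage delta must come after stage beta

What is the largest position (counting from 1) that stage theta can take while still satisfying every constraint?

Following the constraints forward from stage theta, its only required successor is stage xi.
So at least 1 stage follows stage theta, putting stage theta no later than position 6. That position is achievable by scheduling everything else first.

6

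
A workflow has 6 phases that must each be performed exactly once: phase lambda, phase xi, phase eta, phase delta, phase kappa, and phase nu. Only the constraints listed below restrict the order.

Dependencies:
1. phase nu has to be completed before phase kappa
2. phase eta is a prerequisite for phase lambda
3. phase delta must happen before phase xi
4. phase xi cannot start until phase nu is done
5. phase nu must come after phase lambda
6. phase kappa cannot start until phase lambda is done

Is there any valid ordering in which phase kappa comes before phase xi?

Yes

No chain of constraints runs from phase xi to phase kappa, so phase xi is not required to come first.
That means at least one valid schedule has phase kappa before phase xi.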